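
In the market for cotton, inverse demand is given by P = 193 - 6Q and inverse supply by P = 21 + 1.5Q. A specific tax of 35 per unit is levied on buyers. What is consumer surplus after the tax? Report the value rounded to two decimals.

1001.01

Pre-tax equilibrium: 193 - 6Q = 21 + 1.5Q gives Q* = 22.9333, P* = 55.4.
A tax on buyers shifts demand down by 35: (193 - 35) - 6Q = 21 + 1.5Q, so Q_t = 18.2667. Buyers pay P_b = 83.4; sellers receive P_s = P_b - 35 = 48.4.
CS = (1/2)(Q_t)(193 - P_b) = (1/2)(18.2667)(109.6) = 1001.0133.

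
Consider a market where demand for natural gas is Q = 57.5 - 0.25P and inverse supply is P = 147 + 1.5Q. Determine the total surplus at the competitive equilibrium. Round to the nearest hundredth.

626.27

Rewriting demand in inverse form: P = 230 - 4Q.
Setting demand equal to supply, 83 = 5.5Q, so Q* = 15.0909 and P* = 169.6364.
Total surplus is the full triangle between the curves from 0 to Q*: (1/2)(15.0909)(230 - 147) = 626.2727.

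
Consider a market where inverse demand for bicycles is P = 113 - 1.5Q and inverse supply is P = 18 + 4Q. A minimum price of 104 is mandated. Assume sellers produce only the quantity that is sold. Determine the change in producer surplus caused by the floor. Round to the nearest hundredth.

-152.69

Without the control, 113 - 1.5Q = 18 + 4Q so Q* = 17.2727 and P* = 87.0909.
At P = 104, buyers demand (113 - 104)/1.5 = 6 while sellers would supply more, so the quantity traded is 6 at price 104.
PS goes from (1/2)(17.2727)(69.0909) = 596.6942 to 444 (computed as (104 - 18)(6) - (1/2)(4)(6)^2), a change of -152.6942.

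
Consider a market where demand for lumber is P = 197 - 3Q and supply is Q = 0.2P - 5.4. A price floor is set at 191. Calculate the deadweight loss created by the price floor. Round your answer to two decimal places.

1482.25

Rewriting supply in inverse form: P = 27 + 5Q.
Without the control, 197 - 3Q = 27 + 5Q so Q* = 21.25 and P* = 133.25.
At the floor price 191, quantity demanded is (197 - 191)/3 = 2; demand is the short side, so Q = 2 trades at P = 191.
At Q = 2 the demand price is 191 and the supply price is 37. Deadweight loss is the triangle between the curves from 2 to 21.25: (1/2)(191 - 37)(21.25 - 2) = 1482.25.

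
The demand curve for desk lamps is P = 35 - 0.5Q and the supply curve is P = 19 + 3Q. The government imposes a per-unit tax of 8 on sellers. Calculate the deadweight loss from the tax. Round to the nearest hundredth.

9.14

Without the tax, 35 - 0.5Q = 19 + 3Q so Q* = 4.5714 and P* = 32.7143.
A tax on sellers shifts supply up by 8: 35 - 0.5Q = 19 + 3Q + 8, so Q_t = 2.2857. Buyers pay P_b = 33.8571; sellers receive P_s = P_b - 8 = 25.8571.
The welfare triangle lost has base Q* - Q_t = 2.2857 and height t = 8, so DWL = (1/2)(2.2857)(8) = 9.1429.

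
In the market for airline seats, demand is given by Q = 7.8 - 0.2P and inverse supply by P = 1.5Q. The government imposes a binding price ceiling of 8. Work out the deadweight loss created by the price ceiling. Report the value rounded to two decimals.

1.44

Rewriting demand in inverse form: P = 39 - 5Q.
Free-market equilibrium: 39 - 5Q = 1.5Q gives Q* = 6, P* = 9.
At P = 8, sellers supply (8 - 0)/1.5 = 5.3333 while buyers want more, so the quantity traded is 5.3333 at price 8.
The lost-trades triangle has base Q* - 5.3333 = 0.6667 and height equal to the gap between the curves at Q = 5.3333, which is 12.3333 - 8 = 4.3333. DWL = (1/2)(0.6667)(4.3333) = 1.4444.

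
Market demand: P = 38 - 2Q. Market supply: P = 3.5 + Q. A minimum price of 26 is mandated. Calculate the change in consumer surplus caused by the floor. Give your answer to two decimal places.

-96.25

Free-market equilibrium: 38 - 2Q = 3.5 + Q gives Q* = 11.5, P* = 15.
At P = 26, buyers demand (38 - 26)/2 = 6 while sellers would supply more, so the quantity traded is 6 at price 26.
CS goes from (1/2)(11.5)(23) = 132.25 to 36 (computed as (38 - 26)(6) - (1/2)(2)(6)^2), a change of -96.25.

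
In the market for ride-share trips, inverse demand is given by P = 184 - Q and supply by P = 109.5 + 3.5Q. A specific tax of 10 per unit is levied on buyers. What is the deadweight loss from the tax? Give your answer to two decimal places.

11.11

Without the tax, 184 - Q = 109.5 + 3.5Q so Q* = 16.5556 and P* = 167.4444.
With the tax, buyers' net willingness to pay falls by 10: (184 - 10) - Q = 109.5 + 3.5Q, so Q_t = 14.3333. Buyers pay P_b = 169.6667; sellers receive P_s = P_b - 10 = 159.6667.
The welfare triangle lost has base Q* - Q_t = 2.2222 and height t = 10, so DWL = (1/2)(2.2222)(10) = 11.1111.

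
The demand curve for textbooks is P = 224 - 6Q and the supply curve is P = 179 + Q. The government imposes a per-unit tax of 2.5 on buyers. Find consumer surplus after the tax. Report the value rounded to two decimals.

110.59

Pre-tax equilibrium: 224 - 6Q = 179 + Q gives Q* = 6.4286, P* = 185.4286.
With the tax, buyers' net willingness to pay falls by 2.5: (224 - 2.5) - 6Q = 179 + Q, so Q_t = 6.0714. Buyers pay P_b = 187.5714; sellers receive P_s = P_b - 2.5 = 185.0714.
CS = (1/2)(Q_t)(224 - P_b) = (1/2)(6.0714)(36.4286) = 110.5867.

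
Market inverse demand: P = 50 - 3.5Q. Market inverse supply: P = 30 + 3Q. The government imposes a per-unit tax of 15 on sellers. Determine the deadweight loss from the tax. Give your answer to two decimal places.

17.31

Without the tax, 50 - 3.5Q = 30 + 3Q so Q* = 3.0769 and P* = 39.2308.
A tax on sellers shifts supply up by 15: 50 - 3.5Q = 30 + 3Q + 15, so Q_t = 0.7692. Buyers pay P_b = 47.3077; sellers receive P_s = P_b - 15 = 32.3077.
Deadweight loss is the triangle between the curves from Q_t to Q*: (1/2)(3.0769 - 0.7692)(15) = 17.3077.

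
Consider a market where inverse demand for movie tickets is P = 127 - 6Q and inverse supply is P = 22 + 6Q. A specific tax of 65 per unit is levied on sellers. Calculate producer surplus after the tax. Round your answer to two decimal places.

Without the tax, 127 - 6Q = 22 + 6Q so Q* = 8.75 and P* = 74.5.
A tax on sellers shifts supply up by 65: 127 - 6Q = 22 + 6Q + 65, so Q_t = 3.3333. Buyers pay P_b = 107; sellers receive P_s = P_b - 65 = 42.
PS = (1/2)(Q_t)(P_s - 22) = (1/2)(3.3333)(20) = 33.3333.

33.33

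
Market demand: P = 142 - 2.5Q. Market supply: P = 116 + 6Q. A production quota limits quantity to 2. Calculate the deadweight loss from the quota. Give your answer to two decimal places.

4.76

Unrestricted equilibrium: Q* = (142 - 116)/(2.5 + 6) = 3.0588.
At Q = 2 the demand price is 142 - 2.5(2) = 137 and the supply price is 116 + 6(2) = 128.
Deadweight loss is the triangle between the curves from 2 to 3.0588: (1/2)(137 - 128)(3.0588 - 2) = 4.7647.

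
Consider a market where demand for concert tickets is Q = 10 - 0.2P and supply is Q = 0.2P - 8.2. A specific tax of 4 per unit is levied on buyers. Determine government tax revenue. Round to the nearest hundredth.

2.00

Rewriting demand in inverse form: P = 50 - 5Q.
Rewriting supply in inverse form: P = 41 + 5Q.
Without the tax, 50 - 5Q = 41 + 5Q so Q* = 0.9 and P* = 45.5.
A tax on buyers shifts demand down by 4: (50 - 4) - 5Q = 41 + 5Q, so Q_t = 0.5. Buyers pay P_b = 47.5; sellers receive P_s = P_b - 4 = 43.5.
Revenue is the tax times quantity traded: 4 x 0.5 = 2.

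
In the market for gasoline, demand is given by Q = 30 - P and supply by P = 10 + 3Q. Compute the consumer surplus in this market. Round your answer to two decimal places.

Rewriting demand in inverse form: P = 30 - Q.
Equilibrium: 30 - Q = 10 + 3Q, so Q* = 5 and P* = 25.
CS is the area between the demand curve and P* from 0 to Q*: (1/2)(5)(5) = 12.5.

12.50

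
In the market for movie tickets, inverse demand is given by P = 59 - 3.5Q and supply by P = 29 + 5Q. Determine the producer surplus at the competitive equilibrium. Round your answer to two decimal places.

31.14

Equilibrium: 59 - 3.5Q = 29 + 5Q, so Q* = 3.5294 and P* = 46.6471.
PS is the area between P* and the supply curve from 0 to Q*: (1/2)(3.5294)(17.6471) = 31.1419.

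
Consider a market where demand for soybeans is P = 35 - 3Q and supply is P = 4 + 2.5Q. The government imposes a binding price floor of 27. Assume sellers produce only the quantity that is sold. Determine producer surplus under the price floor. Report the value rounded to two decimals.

52.44

Without the control, 35 - 3Q = 4 + 2.5Q so Q* = 5.6364 and P* = 18.0909.
At the floor price 27, quantity demanded is (35 - 27)/3 = 2.6667; demand is the short side, so Q = 2.6667 trades at P = 27.
The supply price at Q = 2.6667 is 10.6667. PS is the trapezoid between 27 and supply over [0, 2.6667]: (1/2)[(27 - 4) + (27 - 10.6667)](2.6667) = 52.4444.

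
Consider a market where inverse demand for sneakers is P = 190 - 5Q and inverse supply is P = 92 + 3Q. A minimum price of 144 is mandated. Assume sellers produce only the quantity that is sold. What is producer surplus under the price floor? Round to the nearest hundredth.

351.44

Free-market equilibrium: 190 - 5Q = 92 + 3Q gives Q* = 12.25, P* = 128.75.
At the floor price 144, quantity demanded is (190 - 144)/5 = 9.2; demand is the short side, so Q = 9.2 trades at P = 144.
The supply price at Q = 9.2 is 119.6. PS is the trapezoid between 144 and supply over [0, 9.2]: (1/2)[(144 - 92) + (144 - 119.6)](9.2) = 351.44.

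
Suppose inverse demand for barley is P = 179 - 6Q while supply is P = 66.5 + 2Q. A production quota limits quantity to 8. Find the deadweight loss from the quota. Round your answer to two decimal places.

147.02

Unrestricted equilibrium: Q* = (179 - 66.5)/(6 + 2) = 14.0625.
At Q = 8 the demand price is 179 - 6(8) = 131 and the supply price is 66.5 + 2(8) = 82.5.
Deadweight loss is the triangle between the curves from 8 to 14.0625: (1/2)(131 - 82.5)(14.0625 - 8) = 147.0156.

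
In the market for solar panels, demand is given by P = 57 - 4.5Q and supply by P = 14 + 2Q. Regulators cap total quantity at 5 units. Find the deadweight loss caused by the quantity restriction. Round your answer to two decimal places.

8.48

Without the quota, 57 - 4.5Q = 14 + 2Q gives Q* = 6.6154.
At Q = 5 the demand price is 57 - 4.5(5) = 34.5 and the supply price is 14 + 2(5) = 24.
Deadweight loss is the triangle between the curves from 5 to 6.6154: (1/2)(34.5 - 24)(6.6154 - 5) = 8.4808.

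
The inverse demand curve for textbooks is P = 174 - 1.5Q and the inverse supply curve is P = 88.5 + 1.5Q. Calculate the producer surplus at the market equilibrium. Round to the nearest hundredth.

609.19

Setting demand equal to supply, 85.5 = 3Q, so Q* = 28.5 and P* = 131.25.
The supply curve's price intercept is 88.5, so PS = (1/2)(Q*)(P* - 88.5) = (1/2)(28.5)(42.75) = 609.1875.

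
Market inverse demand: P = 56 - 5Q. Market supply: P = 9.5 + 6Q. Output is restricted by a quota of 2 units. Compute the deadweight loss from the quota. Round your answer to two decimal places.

27.28

Unrestricted equilibrium: Q* = (56 - 9.5)/(5 + 6) = 4.2273.
At Q = 2 the demand price is 56 - 5(2) = 46 and the supply price is 9.5 + 6(2) = 21.5.
DWL = (1/2)(gap between curves at 2) x (Q* - 2) = (1/2)(24.5)(2.2273) = 27.2841.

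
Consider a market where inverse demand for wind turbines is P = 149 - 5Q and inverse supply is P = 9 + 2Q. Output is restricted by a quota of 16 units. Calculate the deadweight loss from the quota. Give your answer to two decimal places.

Unrestricted equilibrium: Q* = (149 - 9)/(5 + 2) = 20.
At Q = 16 the demand price is 149 - 5(16) = 69 and the supply price is 9 + 2(16) = 41.
DWL = (1/2)(gap between curves at 16) x (Q* - 16) = (1/2)(28)(4) = 56.

56.00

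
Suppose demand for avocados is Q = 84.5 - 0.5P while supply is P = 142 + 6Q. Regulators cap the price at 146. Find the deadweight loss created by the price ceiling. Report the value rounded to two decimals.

29.34

Rewriting demand in inverse form: P = 169 - 2Q.
Without the control, 169 - 2Q = 142 + 6Q so Q* = 3.375 and P* = 162.25.
At P = 146, sellers supply (146 - 142)/6 = 0.6667 while buyers want more, so the quantity traded is 0.6667 at price 146.
At Q = 0.6667 the demand price is 167.6667 and the supply price is 146. Deadweight loss is the triangle between the curves from 0.6667 to 3.375: (1/2)(167.6667 - 146)(3.375 - 0.6667) = 29.3403.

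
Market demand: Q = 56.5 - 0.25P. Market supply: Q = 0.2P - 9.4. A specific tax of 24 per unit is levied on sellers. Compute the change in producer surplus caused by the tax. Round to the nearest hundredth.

Rewriting demand in inverse form: P = 226 - 4Q.
Rewriting supply in inverse form: P = 47 + 5Q.
Without the tax, 226 - 4Q = 47 + 5Q so Q* = 19.8889 and P* = 146.4444.
With the tax, sellers need 24 more per unit: 226 - 4Q = 47 + 5Q + 24, so Q_t = 17.2222. Buyers pay P_b = 157.1111; sellers receive P_s = P_b - 24 = 133.1111.
Producers lose the trapezoid between P_s and P* out to Q_t plus the triangle from Q_t to Q*: change in PS = 741.5123 - 988.9198 = -247.4074.

-247.41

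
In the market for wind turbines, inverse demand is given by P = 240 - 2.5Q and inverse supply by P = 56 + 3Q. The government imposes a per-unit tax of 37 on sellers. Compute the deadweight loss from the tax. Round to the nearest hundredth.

Pre-tax equilibrium: 240 - 2.5Q = 56 + 3Q gives Q* = 33.4545, P* = 156.3636.
A tax on sellers shifts supply up by 37: 240 - 2.5Q = 56 + 3Q + 37, so Q_t = 26.7273. Buyers pay P_b = 173.1818; sellers receive P_s = P_b - 37 = 136.1818.
Deadweight loss is the triangle between the curves from Q_t to Q*: (1/2)(33.4545 - 26.7273)(37) = 124.4545.

124.45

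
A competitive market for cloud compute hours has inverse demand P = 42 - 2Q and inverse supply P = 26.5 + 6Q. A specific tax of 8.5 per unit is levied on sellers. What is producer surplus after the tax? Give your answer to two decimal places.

Pre-tax equilibrium: 42 - 2Q = 26.5 + 6Q gives Q* = 1.9375, P* = 38.125.
With the tax, sellers need 8.5 more per unit: 42 - 2Q = 26.5 + 6Q + 8.5, so Q_t = 0.875. Buyers pay P_b = 40.25; sellers receive P_s = P_b - 8.5 = 31.75.
Producer surplus is the triangle above supply below P_s: (1/2)(0.875)(31.75 - 26.5) = 2.2969.

2.30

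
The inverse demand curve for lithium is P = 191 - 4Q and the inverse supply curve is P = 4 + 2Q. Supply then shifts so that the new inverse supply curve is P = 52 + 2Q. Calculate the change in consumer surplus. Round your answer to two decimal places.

Initial equilibrium: Q_0 = 31.1667, P_0 = 66.3333; CS_0 = (1/2)(31.1667)(124.6667) = 1942.7222, PS_0 = (1/2)(31.1667)(62.3333) = 971.3611.
New equilibrium: 191 - 4Q = 52 + 2Q gives Q_1 = 23.1667, P_1 = 98.3333; CS_1 = 1073.3889, PS_1 = 536.6944.
Change in consumer surplus = 1073.3889 - 1942.7222 = -869.3333.

-869.33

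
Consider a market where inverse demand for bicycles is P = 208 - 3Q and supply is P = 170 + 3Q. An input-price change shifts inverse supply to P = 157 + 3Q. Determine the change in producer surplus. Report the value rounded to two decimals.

48.21

Initial equilibrium: Q_0 = 6.3333, P_0 = 189; CS_0 = (1/2)(6.3333)(19) = 60.1667, PS_0 = (1/2)(6.3333)(19) = 60.1667.
New equilibrium: 208 - 3Q = 157 + 3Q gives Q_1 = 8.5, P_1 = 182.5; CS_1 = 108.375, PS_1 = 108.375.
Change in producer surplus = 108.375 - 60.1667 = 48.2083.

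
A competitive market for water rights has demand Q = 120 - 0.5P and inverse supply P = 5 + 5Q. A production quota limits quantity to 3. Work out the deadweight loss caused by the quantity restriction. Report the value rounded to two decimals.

Rewriting demand in inverse form: P = 240 - 2Q.
Unrestricted equilibrium: Q* = (240 - 5)/(2 + 5) = 33.5714.
At Q = 3 the demand price is 240 - 2(3) = 234 and the supply price is 5 + 5(3) = 20.
Deadweight loss is the triangle between the curves from 3 to 33.5714: (1/2)(234 - 20)(33.5714 - 3) = 3271.1429.

3271.14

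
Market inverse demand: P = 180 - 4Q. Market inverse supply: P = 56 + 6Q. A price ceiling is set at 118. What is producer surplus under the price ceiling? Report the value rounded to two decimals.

320.33

Free-market equilibrium: 180 - 4Q = 56 + 6Q gives Q* = 12.4, P* = 130.4.
At the ceiling price 118, quantity supplied is (118 - 56)/6 = 10.3333; supply is the short side, so Q = 10.3333 trades at P = 118.
PS is the triangle above supply below 118: (1/2)(10.3333)(118 - 56) = 320.3333.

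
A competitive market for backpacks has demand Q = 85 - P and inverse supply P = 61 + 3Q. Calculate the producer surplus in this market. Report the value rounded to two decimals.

Rewriting demand in inverse form: P = 85 - Q.
Setting demand equal to supply, 24 = 4Q, so Q* = 6 and P* = 79.
PS is the area between P* and the supply curve from 0 to Q*: (1/2)(6)(18) = 54.

54.00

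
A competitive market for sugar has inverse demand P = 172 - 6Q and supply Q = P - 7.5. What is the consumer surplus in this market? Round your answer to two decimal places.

Rewriting supply in inverse form: P = 7.5 + Q.
Equilibrium: 172 - 6Q = 7.5 + Q, so Q* = 23.5 and P* = 31.
CS is the area between the demand curve and P* from 0 to Q*: (1/2)(23.5)(141) = 1656.75.

1656.75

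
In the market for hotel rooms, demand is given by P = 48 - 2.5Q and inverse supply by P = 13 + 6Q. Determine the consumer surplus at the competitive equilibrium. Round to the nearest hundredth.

21.19

Equilibrium: 48 - 2.5Q = 13 + 6Q, so Q* = 4.1176 and P* = 37.7059.
CS is the area between the demand curve and P* from 0 to Q*: (1/2)(4.1176)(10.2941) = 21.1938.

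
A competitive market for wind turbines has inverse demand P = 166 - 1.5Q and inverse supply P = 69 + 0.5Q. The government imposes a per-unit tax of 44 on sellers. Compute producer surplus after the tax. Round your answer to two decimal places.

175.56

Without the tax, 166 - 1.5Q = 69 + 0.5Q so Q* = 48.5 and P* = 93.25.
A tax on sellers shifts supply up by 44: 166 - 1.5Q = 69 + 0.5Q + 44, so Q_t = 26.5. Buyers pay P_b = 126.25; sellers receive P_s = P_b - 44 = 82.25.
Producer surplus is the triangle above supply below P_s: (1/2)(26.5)(82.25 - 69) = 175.5625.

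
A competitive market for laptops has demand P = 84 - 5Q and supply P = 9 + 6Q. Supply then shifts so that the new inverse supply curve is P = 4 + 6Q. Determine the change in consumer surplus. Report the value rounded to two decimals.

Initial equilibrium: Q_0 = 6.8182, P_0 = 49.9091; CS_0 = (1/2)(6.8182)(34.0909) = 116.219, PS_0 = (1/2)(6.8182)(40.9091) = 139.4628.
New equilibrium: 84 - 5Q = 4 + 6Q gives Q_1 = 7.2727, P_1 = 47.6364; CS_1 = 132.2314, PS_1 = 158.6777.
Change in consumer surplus = 132.2314 - 116.219 = 16.0124.

16.01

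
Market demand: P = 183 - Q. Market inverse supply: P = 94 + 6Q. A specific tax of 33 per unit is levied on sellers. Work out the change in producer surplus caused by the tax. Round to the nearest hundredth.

Pre-tax equilibrium: 183 - Q = 94 + 6Q gives Q* = 12.7143, P* = 170.2857.
A tax on sellers shifts supply up by 33: 183 - Q = 94 + 6Q + 33, so Q_t = 8. Buyers pay P_b = 175; sellers receive P_s = P_b - 33 = 142.
Producers lose the trapezoid between P_s and P* out to Q_t plus the triangle from Q_t to Q*: change in PS = 192 - 484.9592 = -292.9592.

-292.96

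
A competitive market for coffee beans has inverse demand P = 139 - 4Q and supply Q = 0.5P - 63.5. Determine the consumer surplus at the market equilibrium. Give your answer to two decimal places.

Rewriting supply in inverse form: P = 127 + 2Q.
Equilibrium: 139 - 4Q = 127 + 2Q, so Q* = 2 and P* = 131.
CS is the area between the demand curve and P* from 0 to Q*: (1/2)(2)(8) = 8.

8.00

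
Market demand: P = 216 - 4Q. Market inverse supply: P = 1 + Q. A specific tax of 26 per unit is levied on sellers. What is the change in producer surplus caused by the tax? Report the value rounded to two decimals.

Without the tax, 216 - 4Q = 1 + Q so Q* = 43 and P* = 44.
With the tax, sellers need 26 more per unit: 216 - 4Q = 1 + Q + 26, so Q_t = 37.8. Buyers pay P_b = 64.8; sellers receive P_s = P_b - 26 = 38.8.
PS falls from (1/2)(43)(43) = 924.5 to (1/2)(37.8)(37.8) = 714.42, a change of -210.08.

-210.08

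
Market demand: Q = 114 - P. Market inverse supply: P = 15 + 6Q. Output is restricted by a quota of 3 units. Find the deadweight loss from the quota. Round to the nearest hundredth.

Rewriting demand in inverse form: P = 114 - Q.
Without the quota, 114 - Q = 15 + 6Q gives Q* = 14.1429.
At Q = 3 the demand price is 114 - (3) = 111 and the supply price is 15 + 6(3) = 33.
DWL = (1/2)(gap between curves at 3) x (Q* - 3) = (1/2)(78)(11.1429) = 434.5714.

434.57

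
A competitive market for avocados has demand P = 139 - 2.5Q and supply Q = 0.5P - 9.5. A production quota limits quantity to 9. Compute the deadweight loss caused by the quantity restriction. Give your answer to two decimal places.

Rewriting supply in inverse form: P = 19 + 2Q.
Unrestricted equilibrium: Q* = (139 - 19)/(2.5 + 2) = 26.6667.
At Q = 9 the demand price is 139 - 2.5(9) = 116.5 and the supply price is 19 + 2(9) = 37.
DWL = (1/2)(gap between curves at 9) x (Q* - 9) = (1/2)(79.5)(17.6667) = 702.25.

702.25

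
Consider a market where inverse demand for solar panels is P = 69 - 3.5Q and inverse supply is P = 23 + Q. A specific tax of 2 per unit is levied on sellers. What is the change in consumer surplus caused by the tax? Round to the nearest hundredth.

-15.56

Pre-tax equilibrium: 69 - 3.5Q = 23 + Q gives Q* = 10.2222, P* = 33.2222.
With the tax, sellers need 2 more per unit: 69 - 3.5Q = 23 + Q + 2, so Q_t = 9.7778. Buyers pay P_b = 34.7778; sellers receive P_s = P_b - 2 = 32.7778.
Consumers lose the trapezoid between P* and P_b out to Q_t plus the triangle from Q_t to Q*: change in CS = 167.3086 - 182.8642 = -15.5556.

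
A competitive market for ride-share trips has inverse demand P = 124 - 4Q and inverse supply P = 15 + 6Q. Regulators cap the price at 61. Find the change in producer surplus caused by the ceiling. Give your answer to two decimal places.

-180.10

Free-market equilibrium: 124 - 4Q = 15 + 6Q gives Q* = 10.9, P* = 80.4.
At the ceiling price 61, quantity supplied is (61 - 15)/6 = 7.6667; supply is the short side, so Q = 7.6667 trades at P = 61.
PS goes from (1/2)(10.9)(65.4) = 356.43 to 176.3333 (computed as (61 - 15)(7.6667) - (1/2)(6)(7.6667)^2), a change of -180.0967.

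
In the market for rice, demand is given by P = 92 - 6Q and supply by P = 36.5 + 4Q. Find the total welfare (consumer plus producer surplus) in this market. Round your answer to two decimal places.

154.01

Set 92 - 6Q = 36.5 + 4Q, which gives 55.5 = 10Q, so Q* = 5.55 and P* = 92 - 6(5.55) = 58.7.
Total surplus is the full triangle between the curves from 0 to Q*: (1/2)(5.55)(92 - 36.5) = 154.0125.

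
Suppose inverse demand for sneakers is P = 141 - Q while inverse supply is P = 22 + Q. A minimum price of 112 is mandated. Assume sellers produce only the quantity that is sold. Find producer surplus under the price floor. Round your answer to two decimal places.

2189.50

Free-market equilibrium: 141 - Q = 22 + Q gives Q* = 59.5, P* = 81.5.
At the floor price 112, quantity demanded is (141 - 112)/1 = 29; demand is the short side, so Q = 29 trades at P = 112.
The supply price at Q = 29 is 51. PS is the trapezoid between 112 and supply over [0, 29]: (1/2)[(112 - 22) + (112 - 51)](29) = 2189.5.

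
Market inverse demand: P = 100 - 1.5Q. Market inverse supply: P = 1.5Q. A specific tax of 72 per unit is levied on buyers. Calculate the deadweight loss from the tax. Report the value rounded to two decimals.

864.00

Pre-tax equilibrium: 100 - 1.5Q = 1.5Q gives Q* = 33.3333, P* = 50.
A tax on buyers shifts demand down by 72: (100 - 72) - 1.5Q = 1.5Q, so Q_t = 9.3333. Buyers pay P_b = 86; sellers receive P_s = P_b - 72 = 14.
The welfare triangle lost has base Q* - Q_t = 24 and height t = 72, so DWL = (1/2)(24)(72) = 864.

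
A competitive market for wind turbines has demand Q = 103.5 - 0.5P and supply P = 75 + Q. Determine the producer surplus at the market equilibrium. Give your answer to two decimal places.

968.00

Rewriting demand in inverse form: P = 207 - 2Q.
Equilibrium: 207 - 2Q = 75 + Q, so Q* = 44 and P* = 119.
PS is the area between P* and the supply curve from 0 to Q*: (1/2)(44)(44) = 968.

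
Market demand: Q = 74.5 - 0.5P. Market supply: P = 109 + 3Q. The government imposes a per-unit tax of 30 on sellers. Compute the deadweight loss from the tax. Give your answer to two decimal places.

Rewriting demand in inverse form: P = 149 - 2Q.
Pre-tax equilibrium: 149 - 2Q = 109 + 3Q gives Q* = 8, P* = 133.
With the tax, sellers need 30 more per unit: 149 - 2Q = 109 + 3Q + 30, so Q_t = 2. Buyers pay P_b = 145; sellers receive P_s = P_b - 30 = 115.
Deadweight loss is the triangle between the curves from Q_t to Q*: (1/2)(8 - 2)(30) = 90.

90.00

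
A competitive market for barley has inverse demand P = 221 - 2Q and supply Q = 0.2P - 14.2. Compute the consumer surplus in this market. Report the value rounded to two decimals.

459.18

Rewriting supply in inverse form: P = 71 + 5Q.
Set 221 - 2Q = 71 + 5Q, which gives 150 = 7Q, so Q* = 21.4286 and P* = 221 - 2(21.4286) = 178.1429.
The demand choke price is 221, so CS = (1/2)(Q*)(221 - P*) = (1/2)(21.4286)(42.8571) = 459.1837.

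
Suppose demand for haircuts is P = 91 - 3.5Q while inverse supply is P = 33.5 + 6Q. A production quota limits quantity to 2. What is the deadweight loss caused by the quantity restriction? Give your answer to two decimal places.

Unrestricted equilibrium: Q* = (91 - 33.5)/(3.5 + 6) = 6.0526.
At Q = 2 the demand price is 91 - 3.5(2) = 84 and the supply price is 33.5 + 6(2) = 45.5.
Deadweight loss is the triangle between the curves from 2 to 6.0526: (1/2)(84 - 45.5)(6.0526 - 2) = 78.0132.

78.01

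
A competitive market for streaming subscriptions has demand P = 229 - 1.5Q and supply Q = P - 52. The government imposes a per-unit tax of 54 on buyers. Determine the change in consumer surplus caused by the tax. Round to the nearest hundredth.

-1944.00

Rewriting supply in inverse form: P = 52 + Q.
Without the tax, 229 - 1.5Q = 52 + Q so Q* = 70.8 and P* = 122.8.
A tax on buyers shifts demand down by 54: (229 - 54) - 1.5Q = 52 + Q, so Q_t = 49.2. Buyers pay P_b = 155.2; sellers receive P_s = P_b - 54 = 101.2.
Consumers lose the trapezoid between P* and P_b out to Q_t plus the triangle from Q_t to Q*: change in CS = 1815.48 - 3759.48 = -1944.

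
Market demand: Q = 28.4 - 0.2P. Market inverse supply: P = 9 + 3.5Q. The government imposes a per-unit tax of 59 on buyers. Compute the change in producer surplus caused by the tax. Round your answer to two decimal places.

Rewriting demand in inverse form: P = 142 - 5Q.
Without the tax, 142 - 5Q = 9 + 3.5Q so Q* = 15.6471 and P* = 63.7647.
A tax on buyers shifts demand down by 59: (142 - 59) - 5Q = 9 + 3.5Q, so Q_t = 8.7059. Buyers pay P_b = 98.4706; sellers receive P_s = P_b - 59 = 39.4706.
Producers lose the trapezoid between P_s and P* out to Q_t plus the triangle from Q_t to Q*: change in PS = 132.6367 - 428.4533 = -295.8166.

-295.82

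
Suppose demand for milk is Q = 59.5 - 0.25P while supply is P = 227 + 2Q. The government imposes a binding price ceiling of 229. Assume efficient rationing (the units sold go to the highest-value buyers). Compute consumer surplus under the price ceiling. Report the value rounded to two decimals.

7.00

Rewriting demand in inverse form: P = 238 - 4Q.
Free-market equilibrium: 238 - 4Q = 227 + 2Q gives Q* = 1.8333, P* = 230.6667.
At the ceiling price 229, quantity supplied is (229 - 227)/2 = 1; supply is the short side, so Q = 1 trades at P = 229.
The demand price at Q = 1 is 234. CS is the trapezoid between demand and 229 over [0, 1]: (1/2)[(238 - 229) + (234 - 229)](1) = 7.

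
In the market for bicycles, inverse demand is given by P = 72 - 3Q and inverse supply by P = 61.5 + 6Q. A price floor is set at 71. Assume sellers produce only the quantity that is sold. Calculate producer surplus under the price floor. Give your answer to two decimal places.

Without the control, 72 - 3Q = 61.5 + 6Q so Q* = 1.1667 and P* = 68.5.
At P = 71, buyers demand (72 - 71)/3 = 0.3333 while sellers would supply more, so the quantity traded is 0.3333 at price 71.
The supply price at Q = 0.3333 is 63.5. PS is the trapezoid between 71 and supply over [0, 0.3333]: (1/2)[(71 - 61.5) + (71 - 63.5)](0.3333) = 2.8333.

2.83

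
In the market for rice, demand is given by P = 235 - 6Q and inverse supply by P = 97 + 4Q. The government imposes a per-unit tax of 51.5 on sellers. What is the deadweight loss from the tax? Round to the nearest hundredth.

132.61

Without the tax, 235 - 6Q = 97 + 4Q so Q* = 13.8 and P* = 152.2.
A tax on sellers shifts supply up by 51.5: 235 - 6Q = 97 + 4Q + 51.5, so Q_t = 8.65. Buyers pay P_b = 183.1; sellers receive P_s = P_b - 51.5 = 131.6.
Deadweight loss is the triangle between the curves from Q_t to Q*: (1/2)(13.8 - 8.65)(51.5) = 132.6125.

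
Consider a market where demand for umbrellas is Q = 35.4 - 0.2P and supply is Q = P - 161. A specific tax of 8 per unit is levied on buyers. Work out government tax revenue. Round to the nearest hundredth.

10.67

Rewriting demand in inverse form: P = 177 - 5Q.
Rewriting supply in inverse form: P = 161 + Q.
Without the tax, 177 - 5Q = 161 + Q so Q* = 2.6667 and P* = 163.6667.
A tax on buyers shifts demand down by 8: (177 - 8) - 5Q = 161 + Q, so Q_t = 1.3333. Buyers pay P_b = 170.3333; sellers receive P_s = P_b - 8 = 162.3333.
Revenue is the tax times quantity traded: 8 x 1.3333 = 10.6667.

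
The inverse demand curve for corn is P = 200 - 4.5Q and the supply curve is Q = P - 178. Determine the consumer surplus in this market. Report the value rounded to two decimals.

36.00

Rewriting supply in inverse form: P = 178 + Q.
Equilibrium: 200 - 4.5Q = 178 + Q, so Q* = 4 and P* = 182.
The demand choke price is 200, so CS = (1/2)(Q*)(200 - P*) = (1/2)(4)(18) = 36.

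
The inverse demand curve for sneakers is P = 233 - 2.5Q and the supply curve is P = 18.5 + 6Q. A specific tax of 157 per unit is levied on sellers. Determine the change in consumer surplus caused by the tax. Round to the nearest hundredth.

-738.82

Pre-tax equilibrium: 233 - 2.5Q = 18.5 + 6Q gives Q* = 25.2353, P* = 169.9118.
With the tax, sellers need 157 more per unit: 233 - 2.5Q = 18.5 + 6Q + 157, so Q_t = 6.7647. Buyers pay P_b = 216.0882; sellers receive P_s = P_b - 157 = 59.0882.
Consumers lose the trapezoid between P* and P_b out to Q_t plus the triangle from Q_t to Q*: change in CS = 57.2016 - 796.0251 = -738.8235.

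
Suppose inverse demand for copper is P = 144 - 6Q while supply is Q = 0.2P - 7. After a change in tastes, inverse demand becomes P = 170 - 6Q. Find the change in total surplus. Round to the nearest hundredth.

Rewriting supply in inverse form: P = 35 + 5Q.
Initial equilibrium: Q_0 = 9.9091, P_0 = 84.5455; CS_0 = (1/2)(9.9091)(59.4545) = 294.5702, PS_0 = (1/2)(9.9091)(49.5455) = 245.4752.
New equilibrium: 170 - 6Q = 35 + 5Q gives Q_1 = 12.2727, P_1 = 96.3636; CS_1 = 451.8595, PS_1 = 376.5496.
Change in total surplus = (451.8595 + 376.5496) - (294.5702 + 245.4752) = 288.3636.

288.36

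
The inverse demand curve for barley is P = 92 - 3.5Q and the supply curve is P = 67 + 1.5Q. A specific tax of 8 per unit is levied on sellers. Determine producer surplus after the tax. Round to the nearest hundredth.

Without the tax, 92 - 3.5Q = 67 + 1.5Q so Q* = 5 and P* = 74.5.
With the tax, sellers need 8 more per unit: 92 - 3.5Q = 67 + 1.5Q + 8, so Q_t = 3.4. Buyers pay P_b = 80.1; sellers receive P_s = P_b - 8 = 72.1.
PS = (1/2)(Q_t)(P_s - 67) = (1/2)(3.4)(5.1) = 8.67.

8.67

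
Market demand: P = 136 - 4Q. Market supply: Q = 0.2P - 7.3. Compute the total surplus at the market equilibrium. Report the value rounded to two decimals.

550.01

Rewriting supply in inverse form: P = 36.5 + 5Q.
Set 136 - 4Q = 36.5 + 5Q, which gives 99.5 = 9Q, so Q* = 11.0556 and P* = 136 - 4(11.0556) = 91.7778.
CS = (1/2)(11.0556)(44.2222) = 244.4506 and PS = (1/2)(11.0556)(55.2778) = 305.5633, so total surplus = 550.0139.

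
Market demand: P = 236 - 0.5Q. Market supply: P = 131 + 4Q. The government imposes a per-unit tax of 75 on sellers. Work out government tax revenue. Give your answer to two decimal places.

Without the tax, 236 - 0.5Q = 131 + 4Q so Q* = 23.3333 and P* = 224.3333.
A tax on sellers shifts supply up by 75: 236 - 0.5Q = 131 + 4Q + 75, so Q_t = 6.6667. Buyers pay P_b = 232.6667; sellers receive P_s = P_b - 75 = 157.6667.
Revenue is the tax times quantity traded: 75 x 6.6667 = 500.

500.00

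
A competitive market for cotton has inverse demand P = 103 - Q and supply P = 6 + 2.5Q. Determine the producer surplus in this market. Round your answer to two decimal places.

960.10

Equilibrium: 103 - Q = 6 + 2.5Q, so Q* = 27.7143 and P* = 75.2857.
The supply curve's price intercept is 6, so PS = (1/2)(Q*)(P* - 6) = (1/2)(27.7143)(69.2857) = 960.102.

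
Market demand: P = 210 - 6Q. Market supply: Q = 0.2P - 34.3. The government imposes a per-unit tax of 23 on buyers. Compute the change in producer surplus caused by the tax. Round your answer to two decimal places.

Rewriting supply in inverse form: P = 171.5 + 5Q.
Without the tax, 210 - 6Q = 171.5 + 5Q so Q* = 3.5 and P* = 189.
A tax on buyers shifts demand down by 23: (210 - 23) - 6Q = 171.5 + 5Q, so Q_t = 1.4091. Buyers pay P_b = 201.5455; sellers receive P_s = P_b - 23 = 178.5455.
Producers lose the trapezoid between P_s and P* out to Q_t plus the triangle from Q_t to Q*: change in PS = 4.9638 - 30.625 = -25.6612.

-25.66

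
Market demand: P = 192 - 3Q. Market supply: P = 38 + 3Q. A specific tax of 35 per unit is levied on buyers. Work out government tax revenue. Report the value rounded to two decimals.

694.17

Pre-tax equilibrium: 192 - 3Q = 38 + 3Q gives Q* = 25.6667, P* = 115.
With the tax, buyers' net willingness to pay falls by 35: (192 - 35) - 3Q = 38 + 3Q, so Q_t = 19.8333. Buyers pay P_b = 132.5; sellers receive P_s = P_b - 35 = 97.5.
Tax revenue = t x Q_t = 35 x 19.8333 = 694.1667.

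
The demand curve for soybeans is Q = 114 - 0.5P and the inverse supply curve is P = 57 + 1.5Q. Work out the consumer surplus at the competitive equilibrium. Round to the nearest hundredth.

Rewriting demand in inverse form: P = 228 - 2Q.
Setting demand equal to supply, 171 = 3.5Q, so Q* = 48.8571 and P* = 130.2857.
Consumer surplus is the triangle under demand above P*: (1/2)(48.8571)(228 - 130.2857) = (1/2)(48.8571)(97.7143) = 2387.0204.

2387.02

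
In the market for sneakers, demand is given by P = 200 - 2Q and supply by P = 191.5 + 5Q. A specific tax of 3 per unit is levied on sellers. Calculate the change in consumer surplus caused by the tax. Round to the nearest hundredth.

-0.86

Pre-tax equilibrium: 200 - 2Q = 191.5 + 5Q gives Q* = 1.2143, P* = 197.5714.
With the tax, sellers need 3 more per unit: 200 - 2Q = 191.5 + 5Q + 3, so Q_t = 0.7857. Buyers pay P_b = 198.4286; sellers receive P_s = P_b - 3 = 195.4286.
Consumers lose the trapezoid between P* and P_b out to Q_t plus the triangle from Q_t to Q*: change in CS = 0.6173 - 1.4745 = -0.8571.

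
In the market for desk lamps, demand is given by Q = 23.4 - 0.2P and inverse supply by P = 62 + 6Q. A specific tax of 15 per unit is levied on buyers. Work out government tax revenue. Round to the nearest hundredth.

54.55

Rewriting demand in inverse form: P = 117 - 5Q.
Pre-tax equilibrium: 117 - 5Q = 62 + 6Q gives Q* = 5, P* = 92.
With the tax, buyers' net willingness to pay falls by 15: (117 - 15) - 5Q = 62 + 6Q, so Q_t = 3.6364. Buyers pay P_b = 98.8182; sellers receive P_s = P_b - 15 = 83.8182.
Revenue is the tax times quantity traded: 15 x 3.6364 = 54.5455.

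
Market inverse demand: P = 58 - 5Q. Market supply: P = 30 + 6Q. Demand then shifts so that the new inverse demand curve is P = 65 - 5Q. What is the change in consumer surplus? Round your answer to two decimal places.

Initial equilibrium: Q_0 = 2.5455, P_0 = 45.2727; CS_0 = (1/2)(2.5455)(12.7273) = 16.1983, PS_0 = (1/2)(2.5455)(15.2727) = 19.438.
New equilibrium: 65 - 5Q = 30 + 6Q gives Q_1 = 3.1818, P_1 = 49.0909; CS_1 = 25.3099, PS_1 = 30.3719.
Change in consumer surplus = 25.3099 - 16.1983 = 9.1116.

9.11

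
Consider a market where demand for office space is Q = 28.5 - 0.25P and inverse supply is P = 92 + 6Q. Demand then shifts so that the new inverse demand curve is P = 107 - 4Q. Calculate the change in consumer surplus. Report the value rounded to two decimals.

Rewriting demand in inverse form: P = 114 - 4Q.
Initial equilibrium: Q_0 = 2.2, P_0 = 105.2; CS_0 = (1/2)(2.2)(8.8) = 9.68, PS_0 = (1/2)(2.2)(13.2) = 14.52.
New equilibrium: 107 - 4Q = 92 + 6Q gives Q_1 = 1.5, P_1 = 101; CS_1 = 4.5, PS_1 = 6.75.
Change in consumer surplus = 4.5 - 9.68 = -5.18.

-5.18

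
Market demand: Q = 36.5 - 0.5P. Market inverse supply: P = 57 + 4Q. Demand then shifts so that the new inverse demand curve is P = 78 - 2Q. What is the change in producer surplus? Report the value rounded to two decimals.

Rewriting demand in inverse form: P = 73 - 2Q.
Initial equilibrium: Q_0 = 2.6667, P_0 = 67.6667; CS_0 = (1/2)(2.6667)(5.3333) = 7.1111, PS_0 = (1/2)(2.6667)(10.6667) = 14.2222.
New equilibrium: 78 - 2Q = 57 + 4Q gives Q_1 = 3.5, P_1 = 71; CS_1 = 12.25, PS_1 = 24.5.
Change in producer surplus = 24.5 - 14.2222 = 10.2778.

10.28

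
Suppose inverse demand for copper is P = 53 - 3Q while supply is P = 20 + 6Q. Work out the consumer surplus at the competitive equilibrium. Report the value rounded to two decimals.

Setting demand equal to supply, 33 = 9Q, so Q* = 3.6667 and P* = 42.
Consumer surplus is the triangle under demand above P*: (1/2)(3.6667)(53 - 42) = (1/2)(3.6667)(11) = 20.1667.

20.17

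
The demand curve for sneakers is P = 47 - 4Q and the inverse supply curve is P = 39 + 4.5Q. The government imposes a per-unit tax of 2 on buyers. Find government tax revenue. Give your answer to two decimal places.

1.41

Without the tax, 47 - 4Q = 39 + 4.5Q so Q* = 0.9412 and P* = 43.2353.
With the tax, buyers' net willingness to pay falls by 2: (47 - 2) - 4Q = 39 + 4.5Q, so Q_t = 0.7059. Buyers pay P_b = 44.1765; sellers receive P_s = P_b - 2 = 42.1765.
Revenue is the tax times quantity traded: 2 x 0.7059 = 1.4118.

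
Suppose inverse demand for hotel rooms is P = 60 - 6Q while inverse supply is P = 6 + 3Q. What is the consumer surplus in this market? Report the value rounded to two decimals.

108.00

Set 60 - 6Q = 6 + 3Q, which gives 54 = 9Q, so Q* = 6 and P* = 60 - 6(6) = 24.
The demand choke price is 60, so CS = (1/2)(Q*)(60 - P*) = (1/2)(6)(36) = 108.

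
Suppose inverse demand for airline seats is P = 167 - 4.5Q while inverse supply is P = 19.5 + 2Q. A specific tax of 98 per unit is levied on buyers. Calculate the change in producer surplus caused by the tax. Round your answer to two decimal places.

Pre-tax equilibrium: 167 - 4.5Q = 19.5 + 2Q gives Q* = 22.6923, P* = 64.8846.
With the tax, buyers' net willingness to pay falls by 98: (167 - 98) - 4.5Q = 19.5 + 2Q, so Q_t = 7.6154. Buyers pay P_b = 132.7308; sellers receive P_s = P_b - 98 = 34.7308.
PS falls from (1/2)(22.6923)(45.3846) = 514.9408 to (1/2)(7.6154)(15.2308) = 57.9941, a change of -456.9467.

-456.95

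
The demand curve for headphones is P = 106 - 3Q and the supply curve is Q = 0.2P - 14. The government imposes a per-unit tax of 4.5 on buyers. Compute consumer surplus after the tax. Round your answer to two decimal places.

Rewriting supply in inverse form: P = 70 + 5Q.
Pre-tax equilibrium: 106 - 3Q = 70 + 5Q gives Q* = 4.5, P* = 92.5.
A tax on buyers shifts demand down by 4.5: (106 - 4.5) - 3Q = 70 + 5Q, so Q_t = 3.9375. Buyers pay P_b = 94.1875; sellers receive P_s = P_b - 4.5 = 89.6875.
CS = (1/2)(Q_t)(106 - P_b) = (1/2)(3.9375)(11.8125) = 23.2559.

23.26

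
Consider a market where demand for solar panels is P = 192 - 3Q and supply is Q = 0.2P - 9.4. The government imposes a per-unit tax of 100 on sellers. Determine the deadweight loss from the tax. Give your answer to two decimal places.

625.00

Rewriting supply in inverse form: P = 47 + 5Q.
Pre-tax equilibrium: 192 - 3Q = 47 + 5Q gives Q* = 18.125, P* = 137.625.
With the tax, sellers need 100 more per unit: 192 - 3Q = 47 + 5Q + 100, so Q_t = 5.625. Buyers pay P_b = 175.125; sellers receive P_s = P_b - 100 = 75.125.
Deadweight loss is the triangle between the curves from Q_t to Q*: (1/2)(18.125 - 5.625)(100) = 625.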